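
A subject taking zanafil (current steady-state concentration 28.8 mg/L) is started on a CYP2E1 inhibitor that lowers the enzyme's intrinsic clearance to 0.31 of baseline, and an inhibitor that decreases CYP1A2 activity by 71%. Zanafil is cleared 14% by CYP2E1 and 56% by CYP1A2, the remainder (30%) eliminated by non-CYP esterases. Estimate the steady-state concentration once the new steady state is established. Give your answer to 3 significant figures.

56.9 mg/L

The CYP2E1 pathway (14% of clearance) is reduced to 0.31× activity: 0.14 × 0.31 = 0.0434.
The CYP1A2 pathway (56% of clearance) is reduced to 0.29× activity: 0.56 × 0.29 = 0.1624.
The remaining 30% of clearance is unaffected.
Relative clearance = 0.0434 + 0.1624 + 0.3 = 0.5058.
New steady-state concentration = 28.8 / 0.5058 = 56.9 mg/L (concentration scales inversely with clearance).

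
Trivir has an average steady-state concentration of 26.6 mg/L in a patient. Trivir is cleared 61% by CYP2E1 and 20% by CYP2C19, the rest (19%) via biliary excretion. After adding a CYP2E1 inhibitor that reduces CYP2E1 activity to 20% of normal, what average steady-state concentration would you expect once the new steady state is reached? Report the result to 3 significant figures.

The CYP2E1 pathway (61% of clearance) is reduced to 0.2× activity: 0.61 × 0.2 = 0.122.
CYP2C19 (20%) and the residual 19% are unaffected.
CL_new/CL_old = 0.122 + 0.2 + 0.19 = 0.512.
Average steady-state concentration ∝ 1/CL, so new value = 26.6 / 0.512 = 52.0 mg/L.

52.0 mg/L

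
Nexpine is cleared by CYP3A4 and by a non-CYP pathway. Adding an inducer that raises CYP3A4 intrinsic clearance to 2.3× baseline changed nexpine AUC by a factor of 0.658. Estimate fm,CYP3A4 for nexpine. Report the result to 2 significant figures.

CL'/CL = 1 / 0.658 = 1.52
2.3·fm + (1 − fm) = 1.52
fm = (1.52 − 1) / (2.3 − 1) = 0.40

0.40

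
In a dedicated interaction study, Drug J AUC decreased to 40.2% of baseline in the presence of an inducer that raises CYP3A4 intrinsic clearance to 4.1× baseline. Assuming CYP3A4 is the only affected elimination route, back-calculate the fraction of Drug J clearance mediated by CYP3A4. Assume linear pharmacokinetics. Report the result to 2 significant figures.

0.48

Let x = fm,CYP3A4. Because AUC ∝ 1/CL, relative clearance rose to 1/0.402 = 2.488.
Only the CYP3A4 route changed, so 2.488 = x·4.1 + (1 − x), giving x = 0.48.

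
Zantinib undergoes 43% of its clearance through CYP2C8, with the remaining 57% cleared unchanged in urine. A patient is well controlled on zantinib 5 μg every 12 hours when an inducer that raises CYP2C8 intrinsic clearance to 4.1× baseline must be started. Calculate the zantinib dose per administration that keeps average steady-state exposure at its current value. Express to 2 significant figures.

12 μg

CYP2C8: 0.43 × 4.1 = 1.763
Other: 0.57 (unchanged)
New clearance relative to baseline: 1.763 + 0.57 = 2.333.
To maintain the same steady-state level, dose must scale with clearance: new dose = 5 × 2.333 = 12 μg.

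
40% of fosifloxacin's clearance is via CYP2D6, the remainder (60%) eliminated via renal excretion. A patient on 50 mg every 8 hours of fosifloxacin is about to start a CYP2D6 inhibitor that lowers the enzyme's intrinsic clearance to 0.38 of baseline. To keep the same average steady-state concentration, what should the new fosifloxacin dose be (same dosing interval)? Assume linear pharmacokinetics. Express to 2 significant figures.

The CYP2D6 pathway (40% of clearance) drops to 0.38× activity: 0.4 × 0.38 = 0.152.
Non-CYP routes (60%) are unchanged.
New clearance relative to baseline: 0.152 + 0.6 = 0.752.
To maintain the same steady-state level, dose must scale with clearance: new dose = 50 × 0.752 = 38 mg.

38 mg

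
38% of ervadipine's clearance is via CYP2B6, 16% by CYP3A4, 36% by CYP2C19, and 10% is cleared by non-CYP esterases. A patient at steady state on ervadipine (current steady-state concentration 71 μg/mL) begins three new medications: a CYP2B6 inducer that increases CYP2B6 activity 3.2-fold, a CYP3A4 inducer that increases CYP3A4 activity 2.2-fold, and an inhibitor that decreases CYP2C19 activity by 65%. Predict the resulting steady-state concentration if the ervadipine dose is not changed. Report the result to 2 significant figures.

The CYP2B6 pathway (38% of clearance) is boosted to 3.2× activity: 0.38 × 3.2 = 1.216.
The CYP3A4 pathway (16% of clearance) is boosted to 2.2× activity: 0.16 × 2.2 = 0.352.
The CYP2C19 pathway (36% of clearance) drops to 0.35× activity: 0.36 × 0.35 = 0.126.
The remaining 10% of clearance is unaffected.
Relative clearance = 1.216 + 0.352 + 0.126 + 0.1 = 1.794.
New steady-state concentration = 71 / 1.794 = 40 μg/mL (concentration scales inversely with clearance).

40 μg/mL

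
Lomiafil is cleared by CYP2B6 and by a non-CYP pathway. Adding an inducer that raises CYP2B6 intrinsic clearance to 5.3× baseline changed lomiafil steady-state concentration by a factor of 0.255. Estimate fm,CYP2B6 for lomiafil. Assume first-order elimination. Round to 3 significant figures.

Call the CYP2B6 fraction fm. After the interaction, CL_new/CL_old = fm × 5.3 + (1 − fm).
Steady-state concentration ratio = 1 / (new CL fraction), so new CL fraction = 1 / 0.255 = 3.922.
fm × 5.3 + 1 − fm = 3.922  ⇒  fm × (5.3 − 1) = 2.922  ⇒  fm = 0.679.

0.679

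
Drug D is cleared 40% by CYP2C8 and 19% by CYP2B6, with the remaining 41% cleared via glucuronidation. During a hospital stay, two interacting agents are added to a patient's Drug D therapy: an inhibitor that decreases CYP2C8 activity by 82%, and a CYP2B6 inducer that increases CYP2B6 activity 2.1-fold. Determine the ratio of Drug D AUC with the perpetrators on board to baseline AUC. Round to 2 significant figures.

The CYP2C8 pathway (40% of clearance) falls to 0.18× activity: 0.4 × 0.18 = 0.072.
The CYP2B6 pathway (19% of clearance) increases to 2.1× activity: 0.19 × 2.1 = 0.399.
Non-CYP routes (41%) are unchanged.
Relative clearance = 0.072 + 0.399 + 0.41 = 0.881.
Because AUC varies inversely with clearance, the combined effect is 1 / 0.881 = 1.1.

1.1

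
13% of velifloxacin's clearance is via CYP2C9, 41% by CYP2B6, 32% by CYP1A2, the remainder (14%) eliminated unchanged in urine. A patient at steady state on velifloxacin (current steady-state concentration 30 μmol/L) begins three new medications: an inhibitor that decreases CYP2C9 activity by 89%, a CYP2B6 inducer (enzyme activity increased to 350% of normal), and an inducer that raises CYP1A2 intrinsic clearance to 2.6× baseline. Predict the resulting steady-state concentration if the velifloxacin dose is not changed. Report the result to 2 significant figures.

12 μmol/L

The CYP2C9 pathway (13% of clearance) falls to 0.11× activity: 0.13 × 0.11 = 0.0143.
The CYP2B6 pathway (41% of clearance) rises to 3.5× activity: 0.41 × 3.5 = 1.435.
The CYP1A2 pathway (32% of clearance) increases to 2.6× activity: 0.32 × 2.6 = 0.832.
The remaining 14% of clearance is unaffected.
CL_new/CL_old = 0.0143 + 1.435 + 0.832 + 0.14 = 2.4213.
Dividing the baseline by the relative clearance: 30 / 2.4213 = 12 μmol/L.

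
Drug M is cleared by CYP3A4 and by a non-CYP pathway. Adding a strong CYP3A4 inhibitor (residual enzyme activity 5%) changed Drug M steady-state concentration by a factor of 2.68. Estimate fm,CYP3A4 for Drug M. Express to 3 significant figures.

0.660

Call the CYP3A4 fraction fm. After the interaction, CL_new/CL_old = fm × 0.05 + (1 − fm).
Steady-state concentration ratio = 1 / (new CL fraction), so new CL fraction = 1 / 2.68 = 0.3731.
fm × 0.05 + 1 − fm = 0.3731  ⇒  fm × (0.05 − 1) = −0.6269  ⇒  fm = 0.660.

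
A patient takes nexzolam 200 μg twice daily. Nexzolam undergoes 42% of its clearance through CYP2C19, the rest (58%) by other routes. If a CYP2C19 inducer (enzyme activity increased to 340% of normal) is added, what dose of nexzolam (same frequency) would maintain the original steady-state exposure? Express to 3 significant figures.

CYP2C19: 0.42 × 3.4 = 1.428
Other: 0.58 (unchanged)
CL_new/CL_old = 1.428 + 0.58 = 2.008.
Css,avg = (dose rate)/CL, so holding Css fixed requires dose ∝ CL: 200 × 2.008 = 402 μg.

402 μg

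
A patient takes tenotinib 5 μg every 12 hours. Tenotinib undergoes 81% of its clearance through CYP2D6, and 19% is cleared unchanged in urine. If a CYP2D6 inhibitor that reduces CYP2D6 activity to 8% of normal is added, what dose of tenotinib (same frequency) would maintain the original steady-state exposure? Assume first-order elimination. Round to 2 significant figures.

The CYP2D6 pathway (81% of clearance) falls to 0.08× activity: 0.81 × 0.08 = 0.0648.
Non-CYP routes (19%) are unchanged.
CL_new/CL_old = 0.0648 + 0.19 = 0.2548.
To maintain the same steady-state level, dose must scale with clearance: new dose = 5 × 0.2548 = 1.3 μg.

1.3 μg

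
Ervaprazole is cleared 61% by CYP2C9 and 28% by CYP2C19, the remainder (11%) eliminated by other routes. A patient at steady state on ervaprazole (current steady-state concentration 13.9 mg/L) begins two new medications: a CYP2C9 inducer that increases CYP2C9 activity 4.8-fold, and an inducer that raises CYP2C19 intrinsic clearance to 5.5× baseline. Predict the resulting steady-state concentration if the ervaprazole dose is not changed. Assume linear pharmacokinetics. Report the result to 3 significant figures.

The CYP2C9 pathway (61% of clearance) increases to 4.8× activity: 0.61 × 4.8 = 2.928.
The CYP2C19 pathway (28% of clearance) rises to 5.5× activity: 0.28 × 5.5 = 1.54.
The remaining 11% of clearance is unaffected.
Relative clearance = 2.928 + 1.54 + 0.11 = 4.578.
Dividing the baseline by the relative clearance: 13.9 / 4.578 = 3.04 mg/L.

3.04 mg/L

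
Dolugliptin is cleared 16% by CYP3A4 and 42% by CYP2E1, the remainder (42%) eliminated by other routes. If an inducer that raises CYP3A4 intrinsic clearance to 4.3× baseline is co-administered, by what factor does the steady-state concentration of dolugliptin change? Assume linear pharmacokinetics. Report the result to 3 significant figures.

0.654

CYP3A4: 0.16 × 4.3 = 0.688
CYP2E1: 0.42 (unchanged)
Other: 0.42 (unchanged)
CL_new/CL_old = 0.688 + 0.42 + 0.42 = 1.528.
Steady-state concentration ratio = CL_old/CL_new = 1 / 1.528 = 0.654.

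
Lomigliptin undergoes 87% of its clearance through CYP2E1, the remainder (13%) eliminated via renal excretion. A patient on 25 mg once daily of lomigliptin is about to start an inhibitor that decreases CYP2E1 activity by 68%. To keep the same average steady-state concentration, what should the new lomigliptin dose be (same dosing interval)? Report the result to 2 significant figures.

10 mg

The CYP2E1 pathway (87% of clearance) is reduced to 0.32× activity: 0.87 × 0.32 = 0.2784.
The remaining 13% of clearance is unaffected.
New clearance relative to baseline: 0.2784 + 0.13 = 0.4084.
To maintain the same steady-state level, dose must scale with clearance: new dose = 25 × 0.4084 = 10 mg.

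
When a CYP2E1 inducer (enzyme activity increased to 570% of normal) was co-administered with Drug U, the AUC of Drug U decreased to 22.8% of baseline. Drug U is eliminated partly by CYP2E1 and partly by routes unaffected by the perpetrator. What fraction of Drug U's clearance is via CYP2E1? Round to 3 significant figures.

CL'/CL = 1 / 0.228 = 4.386
5.7·fm + (1 − fm) = 4.386
fm = (4.386 − 1) / (5.7 − 1) = 0.720

0.720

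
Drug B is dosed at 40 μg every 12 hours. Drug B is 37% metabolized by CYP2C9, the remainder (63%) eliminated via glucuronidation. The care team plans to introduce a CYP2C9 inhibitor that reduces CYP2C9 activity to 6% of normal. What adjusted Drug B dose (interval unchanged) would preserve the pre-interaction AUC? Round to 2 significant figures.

The CYP2C9 pathway (37% of clearance) is reduced to 0.06× activity: 0.37 × 0.06 = 0.0222.
Non-CYP routes (63%) are unchanged.
CL_new/CL_old = 0.0222 + 0.63 = 0.6522.
Css,avg = (dose rate)/CL, so holding Css fixed requires dose ∝ CL: 40 × 0.6522 = 26 μg.

26 μg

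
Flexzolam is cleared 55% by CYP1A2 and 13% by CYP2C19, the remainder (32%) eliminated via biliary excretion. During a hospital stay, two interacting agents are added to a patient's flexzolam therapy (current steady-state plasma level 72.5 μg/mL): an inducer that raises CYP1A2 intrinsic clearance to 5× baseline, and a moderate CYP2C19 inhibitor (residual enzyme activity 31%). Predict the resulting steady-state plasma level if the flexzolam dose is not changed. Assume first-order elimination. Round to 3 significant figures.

23.3 μg/mL

The CYP1A2 pathway (55% of clearance) is boosted to 5× activity: 0.55 × 5 = 2.75.
The CYP2C19 pathway (13% of clearance) falls to 0.31× activity: 0.13 × 0.31 = 0.0403.
Non-CYP routes (32%) are unchanged.
CL_new/CL_old = 2.75 + 0.0403 + 0.32 = 3.1103.
Dividing the baseline by the relative clearance: 72.5 / 3.1103 = 23.3 μg/mL.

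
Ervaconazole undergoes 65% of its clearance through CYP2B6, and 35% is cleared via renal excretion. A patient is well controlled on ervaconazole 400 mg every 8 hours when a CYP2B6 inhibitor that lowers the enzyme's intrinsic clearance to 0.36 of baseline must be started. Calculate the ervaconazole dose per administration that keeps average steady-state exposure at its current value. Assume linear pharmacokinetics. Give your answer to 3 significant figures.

The CYP2B6 pathway (65% of clearance) is reduced to 0.36× activity: 0.65 × 0.36 = 0.234.
Non-CYP routes (35%) are unchanged.
Relative clearance = 0.234 + 0.35 = 0.584.
Exposure is unchanged when dose changes in proportion to clearance. New dose = 400 mg × 0.584 = 234 mg.

234 mg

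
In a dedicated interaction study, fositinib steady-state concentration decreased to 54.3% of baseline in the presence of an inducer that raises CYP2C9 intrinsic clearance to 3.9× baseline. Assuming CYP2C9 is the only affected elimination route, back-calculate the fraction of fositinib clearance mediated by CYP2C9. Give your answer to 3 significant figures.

Call the CYP2C9 fraction fm. After the interaction, CL_new/CL_old = fm × 3.9 + (1 − fm).
Steady-state concentration ratio = 1 / (new CL fraction), so new CL fraction = 1 / 0.543 = 1.842.
fm × 3.9 + 1 − fm = 1.842  ⇒  fm × (3.9 − 1) = 0.8416  ⇒  fm = 0.290.

0.290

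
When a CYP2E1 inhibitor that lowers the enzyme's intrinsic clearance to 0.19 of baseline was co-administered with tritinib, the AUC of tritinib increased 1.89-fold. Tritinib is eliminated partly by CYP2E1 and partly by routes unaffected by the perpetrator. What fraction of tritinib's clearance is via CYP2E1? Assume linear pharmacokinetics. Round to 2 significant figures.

CL'/CL = 1 / 1.89 = 0.5291
0.19·fm + (1 − fm) = 0.5291
fm = (0.5291 − 1) / (0.19 − 1) = 0.58

0.58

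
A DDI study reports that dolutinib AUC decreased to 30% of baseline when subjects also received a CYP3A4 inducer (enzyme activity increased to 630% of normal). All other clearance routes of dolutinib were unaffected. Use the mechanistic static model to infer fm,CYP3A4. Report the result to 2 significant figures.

0.44

CL'/CL = 1 / 0.300 = 3.333
6.3·fm + (1 − fm) = 3.333
fm = (3.333 − 1) / (6.3 − 1) = 0.44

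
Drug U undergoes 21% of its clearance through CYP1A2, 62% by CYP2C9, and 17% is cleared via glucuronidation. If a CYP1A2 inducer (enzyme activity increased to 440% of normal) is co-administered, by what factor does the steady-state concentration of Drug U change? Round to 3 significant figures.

CYP1A2: 0.21 × 4.4 = 0.924
CYP2C9: 0.62 (unchanged)
Other: 0.17 (unchanged)
CL_new/CL_old = 0.924 + 0.62 + 0.17 = 1.714.
Steady-state concentration ratio = CL_old/CL_new = 1 / 1.714 = 0.583.

0.583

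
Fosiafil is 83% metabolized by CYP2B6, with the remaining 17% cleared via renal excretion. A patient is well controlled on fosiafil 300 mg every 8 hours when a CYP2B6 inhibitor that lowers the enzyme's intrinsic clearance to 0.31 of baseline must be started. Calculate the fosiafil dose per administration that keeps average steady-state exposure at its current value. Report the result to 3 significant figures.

The CYP2B6 pathway (83% of clearance) drops to 0.31× activity: 0.83 × 0.31 = 0.2573.
Non-CYP routes (17%) are unchanged.
New clearance relative to baseline: 0.2573 + 0.17 = 0.4273.
To maintain the same steady-state level, dose must scale with clearance: new dose = 300 × 0.4273 = 128 mg.

128 mg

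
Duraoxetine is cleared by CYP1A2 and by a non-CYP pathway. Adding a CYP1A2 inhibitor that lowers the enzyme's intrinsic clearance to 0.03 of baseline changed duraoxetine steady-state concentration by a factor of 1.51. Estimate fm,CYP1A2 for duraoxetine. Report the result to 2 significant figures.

0.35

CL'/CL = 1 / 1.51 = 0.6623
0.03·fm + (1 − fm) = 0.6623
fm = (0.6623 − 1) / (0.03 − 1) = 0.35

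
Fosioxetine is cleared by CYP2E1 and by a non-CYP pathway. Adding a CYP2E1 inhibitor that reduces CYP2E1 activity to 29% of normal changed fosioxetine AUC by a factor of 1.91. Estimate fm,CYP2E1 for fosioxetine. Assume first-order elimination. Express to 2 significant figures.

0.67

CL'/CL = 1 / 1.91 = 0.5236
0.29·fm + (1 − fm) = 0.5236
fm = (0.5236 − 1) / (0.29 − 1) = 0.67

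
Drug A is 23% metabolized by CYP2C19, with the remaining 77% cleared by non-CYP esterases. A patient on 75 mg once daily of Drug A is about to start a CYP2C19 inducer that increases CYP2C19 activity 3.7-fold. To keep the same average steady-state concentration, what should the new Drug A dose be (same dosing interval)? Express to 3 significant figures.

The CYP2C19 pathway (23% of clearance) rises to 3.7× activity: 0.23 × 3.7 = 0.851.
The remaining 77% of clearance is unaffected.
CL_new/CL_old = 0.851 + 0.77 = 1.621.
Css,avg = (dose rate)/CL, so holding Css fixed requires dose ∝ CL: 75 × 1.621 = 122 mg.

122 mg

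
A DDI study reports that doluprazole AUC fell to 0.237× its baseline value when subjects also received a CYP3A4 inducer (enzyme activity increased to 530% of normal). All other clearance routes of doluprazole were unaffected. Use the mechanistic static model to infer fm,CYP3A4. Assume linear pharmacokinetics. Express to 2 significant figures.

CL'/CL = 1 / 0.237 = 4.219
5.3·fm + (1 − fm) = 4.219
fm = (4.219 − 1) / (5.3 − 1) = 0.75

0.75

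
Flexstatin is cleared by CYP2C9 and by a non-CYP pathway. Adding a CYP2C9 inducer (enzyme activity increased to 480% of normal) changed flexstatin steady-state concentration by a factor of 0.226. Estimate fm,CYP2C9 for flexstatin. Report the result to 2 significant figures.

Let fm be the CYP2C9 fraction. New clearance relative to baseline = fm × 4.8 + (1 − fm).
Steady-state concentration ratio = 1 / (new CL fraction), so new CL fraction = 1 / 0.226 = 4.425.
fm × 4.8 + 1 − fm = 4.425  ⇒  fm × (4.8 − 1) = 3.425  ⇒  fm = 0.90.

0.90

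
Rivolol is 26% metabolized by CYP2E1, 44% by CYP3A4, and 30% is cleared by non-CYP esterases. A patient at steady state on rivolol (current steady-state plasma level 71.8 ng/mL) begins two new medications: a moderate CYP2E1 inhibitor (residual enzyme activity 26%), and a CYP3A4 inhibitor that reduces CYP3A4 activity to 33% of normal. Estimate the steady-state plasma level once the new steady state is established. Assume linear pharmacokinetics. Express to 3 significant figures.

CYP2E1: 0.26 × 0.26 = 0.0676
CYP3A4: 0.44 × 0.33 = 0.1452
Other: 0.3 (unchanged)
New clearance relative to baseline: 0.0676 + 0.1452 + 0.3 = 0.5128.
Dividing the baseline by the relative clearance: 71.8 / 0.5128 = 140 ng/mL.

140 ng/mL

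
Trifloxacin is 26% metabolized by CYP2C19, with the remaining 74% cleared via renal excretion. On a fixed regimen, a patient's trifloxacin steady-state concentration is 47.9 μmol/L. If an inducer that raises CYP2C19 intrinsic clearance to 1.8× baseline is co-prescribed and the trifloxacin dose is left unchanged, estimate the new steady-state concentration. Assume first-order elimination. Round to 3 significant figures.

39.7 μmol/L

The CYP2C19 pathway (26% of clearance) increases to 1.8× activity: 0.26 × 1.8 = 0.468.
The remaining 74% of clearance is unaffected.
CL_new/CL_old = 0.468 + 0.74 = 1.208.
With dosing unchanged, steady-state concentration scales as 1/CL: 47.9 / 1.208 = 39.7 μmol/L.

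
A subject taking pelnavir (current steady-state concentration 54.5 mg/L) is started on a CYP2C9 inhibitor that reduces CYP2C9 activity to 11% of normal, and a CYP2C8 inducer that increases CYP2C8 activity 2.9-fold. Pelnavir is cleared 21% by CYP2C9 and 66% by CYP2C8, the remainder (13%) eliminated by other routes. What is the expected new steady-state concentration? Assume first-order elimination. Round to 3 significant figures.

CYP2C9: 0.21 × 0.11 = 0.0231
CYP2C8: 0.66 × 2.9 = 1.914
Other: 0.13 (unchanged)
New clearance relative to baseline: 0.0231 + 1.914 + 0.13 = 2.0671.
New steady-state concentration = 54.5 / 2.0671 = 26.4 mg/L (concentration scales inversely with clearance).

26.4 mg/L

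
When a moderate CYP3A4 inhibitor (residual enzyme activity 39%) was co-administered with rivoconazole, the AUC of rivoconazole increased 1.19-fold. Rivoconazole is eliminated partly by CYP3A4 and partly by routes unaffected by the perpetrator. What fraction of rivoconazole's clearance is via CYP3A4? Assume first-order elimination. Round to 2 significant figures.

0.26

Call the CYP3A4 fraction fm. After the interaction, CL_new/CL_old = fm × 0.39 + (1 − fm).
AUC ratio = 1 / (new CL fraction), so new CL fraction = 1 / 1.19 = 0.8403.
fm × 0.39 + 1 − fm = 0.8403  ⇒  fm × (0.39 − 1) = −0.1597  ⇒  fm = 0.26.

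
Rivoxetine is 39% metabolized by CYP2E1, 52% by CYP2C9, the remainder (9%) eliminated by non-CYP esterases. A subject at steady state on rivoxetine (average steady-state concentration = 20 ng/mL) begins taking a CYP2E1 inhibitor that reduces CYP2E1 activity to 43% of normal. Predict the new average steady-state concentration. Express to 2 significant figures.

The CYP2E1 pathway (39% of clearance) drops to 0.43× activity: 0.39 × 0.43 = 0.1677.
CYP2C9 (52%) and the residual 9% are unaffected.
Relative clearance = 0.1677 + 0.52 + 0.09 = 0.7777.
New average steady-state concentration = baseline ÷ relative clearance = 20 / 0.7777 = 26 ng/mL.

26 ng/mL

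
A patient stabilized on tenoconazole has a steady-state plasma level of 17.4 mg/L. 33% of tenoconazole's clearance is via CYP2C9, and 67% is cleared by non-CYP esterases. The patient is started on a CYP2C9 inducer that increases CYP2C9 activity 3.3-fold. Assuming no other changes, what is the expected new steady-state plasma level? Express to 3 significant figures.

CYP2C9: 0.33 × 3.3 = 1.089
Other: 0.67 (unchanged)
New clearance relative to baseline: 1.089 + 0.67 = 1.759.
With dosing unchanged, steady-state plasma level scales as 1/CL: 17.4 / 1.759 = 9.89 mg/L.

9.89 mg/L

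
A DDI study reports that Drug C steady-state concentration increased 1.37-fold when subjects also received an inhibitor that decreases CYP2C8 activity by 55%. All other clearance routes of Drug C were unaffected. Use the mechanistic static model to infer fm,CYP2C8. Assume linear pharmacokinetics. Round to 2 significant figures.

0.49

Call the CYP2C8 fraction fm. After the interaction, CL_new/CL_old = fm × 0.45 + (1 − fm).
Steady-state concentration ratio = 1 / (new CL fraction), so new CL fraction = 1 / 1.37 = 0.7299.
fm × 0.45 + 1 − fm = 0.7299  ⇒  fm × (0.45 − 1) = −0.2701  ⇒  fm = 0.49.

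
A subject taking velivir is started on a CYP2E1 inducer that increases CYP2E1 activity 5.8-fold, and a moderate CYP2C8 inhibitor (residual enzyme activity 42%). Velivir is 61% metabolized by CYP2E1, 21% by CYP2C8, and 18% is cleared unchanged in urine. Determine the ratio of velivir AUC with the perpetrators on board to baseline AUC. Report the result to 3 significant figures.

The CYP2E1 pathway (61% of clearance) increases to 5.8× activity: 0.61 × 5.8 = 3.538.
The CYP2C8 pathway (21% of clearance) drops to 0.42× activity: 0.21 × 0.42 = 0.0882.
Non-CYP routes (18%) are unchanged.
Relative clearance = 3.538 + 0.0882 + 0.18 = 3.8062.
Net AUC ratio = 1 / 3.8062 = 0.263.

0.263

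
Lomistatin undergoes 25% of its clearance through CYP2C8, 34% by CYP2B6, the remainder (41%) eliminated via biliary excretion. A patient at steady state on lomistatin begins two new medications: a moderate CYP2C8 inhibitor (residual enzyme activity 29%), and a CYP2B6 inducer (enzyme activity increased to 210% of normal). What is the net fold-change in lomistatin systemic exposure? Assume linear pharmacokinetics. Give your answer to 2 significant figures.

The CYP2C8 pathway (25% of clearance) falls to 0.29× activity: 0.25 × 0.29 = 0.0725.
The CYP2B6 pathway (34% of clearance) is boosted to 2.1× activity: 0.34 × 2.1 = 0.714.
Non-CYP routes (41%) are unchanged.
Relative clearance = 0.0725 + 0.714 + 0.41 = 1.1965.
Net systemic exposure ratio = 1 / 1.1965 = 0.84.

0.84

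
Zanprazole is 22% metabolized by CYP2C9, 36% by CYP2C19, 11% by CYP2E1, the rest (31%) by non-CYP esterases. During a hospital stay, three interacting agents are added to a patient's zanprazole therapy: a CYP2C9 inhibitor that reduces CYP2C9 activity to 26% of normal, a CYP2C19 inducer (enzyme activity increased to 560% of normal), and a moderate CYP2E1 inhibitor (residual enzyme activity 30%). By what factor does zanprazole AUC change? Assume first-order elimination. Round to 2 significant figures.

0.41

The CYP2C9 pathway (22% of clearance) drops to 0.26× activity: 0.22 × 0.26 = 0.0572.
The CYP2C19 pathway (36% of clearance) increases to 5.6× activity: 0.36 × 5.6 = 2.016.
The CYP2E1 pathway (11% of clearance) drops to 0.3× activity: 0.11 × 0.3 = 0.033.
The remaining 31% of clearance is unaffected.
CL_new/CL_old = 0.0572 + 2.016 + 0.033 + 0.31 = 2.4162.
AUC ∝ 1/CL: fold-change = 1 / 2.4162 = 0.41.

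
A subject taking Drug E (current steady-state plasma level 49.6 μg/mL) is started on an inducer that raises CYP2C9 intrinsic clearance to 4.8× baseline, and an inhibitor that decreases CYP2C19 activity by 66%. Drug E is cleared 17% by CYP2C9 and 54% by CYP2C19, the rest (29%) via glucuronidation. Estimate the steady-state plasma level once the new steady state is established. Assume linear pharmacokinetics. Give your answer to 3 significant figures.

38.5 μg/mL

CYP2C9: 0.17 × 4.8 = 0.816
CYP2C19: 0.54 × 0.34 = 0.1836
Other: 0.29 (unchanged)
CL_new/CL_old = 0.816 + 0.1836 + 0.29 = 1.2896.
Steady-state plasma level ∝ 1/CL: new value = 49.6 / 1.2896 = 38.5 μg/mL.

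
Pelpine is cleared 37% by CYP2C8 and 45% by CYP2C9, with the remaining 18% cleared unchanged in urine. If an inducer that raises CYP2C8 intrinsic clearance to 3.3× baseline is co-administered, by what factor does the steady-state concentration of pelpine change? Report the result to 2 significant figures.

0.54

The CYP2C8 pathway (37% of clearance) is boosted to 3.3× activity: 0.37 × 3.3 = 1.221.
CYP2C9 (45%) and the residual 18% are unaffected.
New clearance relative to baseline: 1.221 + 0.45 + 0.18 = 1.851.
Since steady-state concentration ∝ 1/CL, the ratio is 1 / 1.851 = 0.54.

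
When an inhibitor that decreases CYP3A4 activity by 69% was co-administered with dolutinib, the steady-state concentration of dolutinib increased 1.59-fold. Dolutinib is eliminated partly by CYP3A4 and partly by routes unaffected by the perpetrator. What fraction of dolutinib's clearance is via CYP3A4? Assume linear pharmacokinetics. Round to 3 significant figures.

Let fm be the CYP3A4 fraction. New clearance relative to baseline = fm × 0.31 + (1 − fm).
Steady-state concentration ratio = 1 / (new CL fraction), so new CL fraction = 1 / 1.59 = 0.6289.
fm × 0.31 + 1 − fm = 0.6289  ⇒  fm × (0.31 − 1) = −0.3711  ⇒  fm = 0.538.

0.538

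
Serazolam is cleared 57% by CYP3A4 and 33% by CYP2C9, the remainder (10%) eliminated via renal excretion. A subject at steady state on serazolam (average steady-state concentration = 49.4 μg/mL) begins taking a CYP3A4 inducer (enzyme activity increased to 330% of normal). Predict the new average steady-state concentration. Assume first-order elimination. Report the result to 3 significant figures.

21.4 μg/mL

The CYP3A4 pathway (57% of clearance) increases to 3.3× activity: 0.57 × 3.3 = 1.881.
CYP2C9 (33%) and the residual 10% are unaffected.
New clearance relative to baseline: 1.881 + 0.33 + 0.1 = 2.311.
Average steady-state concentration ∝ 1/CL, so new value = 49.4 / 2.311 = 21.4 μg/mL.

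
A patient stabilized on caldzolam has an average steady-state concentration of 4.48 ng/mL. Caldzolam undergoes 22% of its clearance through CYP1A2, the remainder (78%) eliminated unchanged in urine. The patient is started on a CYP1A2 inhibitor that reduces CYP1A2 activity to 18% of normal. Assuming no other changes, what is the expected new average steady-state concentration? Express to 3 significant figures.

5.47 ng/mL

CYP1A2: 0.22 × 0.18 = 0.0396
Other: 0.78 (unchanged)
CL_new/CL_old = 0.0396 + 0.78 = 0.8196.
Average steady-state concentration ∝ 1/CL, so new value = 4.48 / 0.8196 = 5.47 ng/mL.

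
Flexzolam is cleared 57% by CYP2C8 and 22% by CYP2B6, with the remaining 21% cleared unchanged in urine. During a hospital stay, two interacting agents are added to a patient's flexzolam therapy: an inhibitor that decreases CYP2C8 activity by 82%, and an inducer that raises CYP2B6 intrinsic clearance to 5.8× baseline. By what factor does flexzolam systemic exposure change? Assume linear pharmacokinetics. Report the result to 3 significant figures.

0.629

The CYP2C8 pathway (57% of clearance) drops to 0.18× activity: 0.57 × 0.18 = 0.1026.
The CYP2B6 pathway (22% of clearance) is boosted to 5.8× activity: 0.22 × 5.8 = 1.276.
The remaining 21% of clearance is unaffected.
CL_new/CL_old = 0.1026 + 1.276 + 0.21 = 1.5886.
Net systemic exposure ratio = 1 / 1.5886 = 0.629.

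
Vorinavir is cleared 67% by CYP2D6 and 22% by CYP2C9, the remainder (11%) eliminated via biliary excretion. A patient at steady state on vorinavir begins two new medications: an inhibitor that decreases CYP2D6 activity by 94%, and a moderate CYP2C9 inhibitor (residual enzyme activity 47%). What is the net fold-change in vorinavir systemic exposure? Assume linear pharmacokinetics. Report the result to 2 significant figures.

3.9

The CYP2D6 pathway (67% of clearance) falls to 0.06× activity: 0.67 × 0.06 = 0.0402.
The CYP2C9 pathway (22% of clearance) falls to 0.47× activity: 0.22 × 0.47 = 0.1034.
Non-CYP routes (11%) are unchanged.
New clearance relative to baseline: 0.0402 + 0.1034 + 0.11 = 0.2536.
Because systemic exposure varies inversely with clearance, the combined effect is 1 / 0.2536 = 3.9.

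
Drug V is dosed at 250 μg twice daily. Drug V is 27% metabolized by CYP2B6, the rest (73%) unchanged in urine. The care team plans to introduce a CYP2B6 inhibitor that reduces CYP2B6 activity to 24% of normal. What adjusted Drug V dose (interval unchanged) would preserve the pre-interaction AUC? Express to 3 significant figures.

199 μg

The CYP2B6 pathway (27% of clearance) falls to 0.24× activity: 0.27 × 0.24 = 0.0648.
Non-CYP routes (73%) are unchanged.
CL_new/CL_old = 0.0648 + 0.73 = 0.7948.
To maintain the same steady-state level, dose must scale with clearance: new dose = 250 × 0.7948 = 199 μg.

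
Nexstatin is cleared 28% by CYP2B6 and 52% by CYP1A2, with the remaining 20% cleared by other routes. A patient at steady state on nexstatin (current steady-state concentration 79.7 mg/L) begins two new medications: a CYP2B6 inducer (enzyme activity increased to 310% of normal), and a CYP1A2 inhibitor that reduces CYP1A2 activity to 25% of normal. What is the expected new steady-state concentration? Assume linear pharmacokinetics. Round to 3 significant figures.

66.5 mg/L

The CYP2B6 pathway (28% of clearance) is boosted to 3.1× activity: 0.28 × 3.1 = 0.868.
The CYP1A2 pathway (52% of clearance) is reduced to 0.25× activity: 0.52 × 0.25 = 0.13.
The remaining 20% of clearance is unaffected.
CL_new/CL_old = 0.868 + 0.13 + 0.2 = 1.198.
Dividing the baseline by the relative clearance: 79.7 / 1.198 = 66.5 mg/L.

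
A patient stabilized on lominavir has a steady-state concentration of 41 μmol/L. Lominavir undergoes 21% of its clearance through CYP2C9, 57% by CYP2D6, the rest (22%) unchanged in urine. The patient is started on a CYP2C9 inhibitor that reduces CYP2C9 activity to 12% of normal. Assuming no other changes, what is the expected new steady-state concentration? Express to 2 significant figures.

CYP2C9: 0.21 × 0.12 = 0.0252
CYP2D6: 0.57 (unchanged)
Other: 0.22 (unchanged)
Relative clearance = 0.0252 + 0.57 + 0.22 = 0.8152.
Steady-state concentration ∝ 1/CL, so new value = 41 / 0.8152 = 50 μmol/L.

50 μmol/L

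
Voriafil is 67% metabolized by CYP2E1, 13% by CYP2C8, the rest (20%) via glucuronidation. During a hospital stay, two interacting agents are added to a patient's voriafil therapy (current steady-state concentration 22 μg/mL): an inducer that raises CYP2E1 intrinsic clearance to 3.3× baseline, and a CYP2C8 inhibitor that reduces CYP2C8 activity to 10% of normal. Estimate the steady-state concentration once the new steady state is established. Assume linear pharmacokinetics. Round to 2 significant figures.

9.1 μg/mL

The CYP2E1 pathway (67% of clearance) increases to 3.3× activity: 0.67 × 3.3 = 2.211.
The CYP2C8 pathway (13% of clearance) falls to 0.1× activity: 0.13 × 0.1 = 0.013.
The remaining 20% of clearance is unaffected.
CL_new/CL_old = 2.211 + 0.013 + 0.2 = 2.424.
Dividing the baseline by the relative clearance: 22 / 2.424 = 9.1 μg/mL.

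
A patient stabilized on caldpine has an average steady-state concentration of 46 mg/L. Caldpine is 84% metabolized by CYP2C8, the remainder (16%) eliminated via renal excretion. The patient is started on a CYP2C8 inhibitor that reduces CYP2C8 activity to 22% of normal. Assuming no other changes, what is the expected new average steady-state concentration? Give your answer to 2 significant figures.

The CYP2C8 pathway (84% of clearance) is reduced to 0.22× activity: 0.84 × 0.22 = 0.1848.
Non-CYP routes (16%) are unchanged.
Relative clearance = 0.1848 + 0.16 = 0.3448.
With dosing unchanged, average steady-state concentration scales as 1/CL: 46 / 0.3448 = 1.3 × 10² mg/L.

1.3 × 10² mg/L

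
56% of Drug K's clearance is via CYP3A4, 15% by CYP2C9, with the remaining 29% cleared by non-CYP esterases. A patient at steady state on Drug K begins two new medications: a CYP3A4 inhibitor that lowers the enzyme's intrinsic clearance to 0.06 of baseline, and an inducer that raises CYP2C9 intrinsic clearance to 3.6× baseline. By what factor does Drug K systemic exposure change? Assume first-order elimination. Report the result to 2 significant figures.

1.2

CYP3A4: 0.56 × 0.06 = 0.0336
CYP2C9: 0.15 × 3.6 = 0.54
Other: 0.29 (unchanged)
Relative clearance = 0.0336 + 0.54 + 0.29 = 0.8636.
Net systemic exposure ratio = 1 / 0.8636 = 1.2.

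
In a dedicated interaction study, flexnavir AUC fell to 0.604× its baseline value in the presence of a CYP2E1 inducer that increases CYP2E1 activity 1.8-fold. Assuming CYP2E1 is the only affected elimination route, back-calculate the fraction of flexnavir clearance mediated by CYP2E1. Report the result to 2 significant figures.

Let fm be the CYP2E1 fraction. New clearance relative to baseline = fm × 1.8 + (1 − fm).
AUC ratio = 1 / (new CL fraction), so new CL fraction = 1 / 0.604 = 1.656.
fm × 1.8 + 1 − fm = 1.656  ⇒  fm × (1.8 − 1) = 0.6556  ⇒  fm = 0.82.

0.82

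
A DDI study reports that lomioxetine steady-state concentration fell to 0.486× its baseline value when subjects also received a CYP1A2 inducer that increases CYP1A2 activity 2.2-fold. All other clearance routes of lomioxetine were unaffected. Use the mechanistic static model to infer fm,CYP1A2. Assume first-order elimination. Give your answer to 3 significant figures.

0.881

CL'/CL = 1 / 0.486 = 2.058
2.2·fm + (1 − fm) = 2.058
fm = (2.058 − 1) / (2.2 − 1) = 0.881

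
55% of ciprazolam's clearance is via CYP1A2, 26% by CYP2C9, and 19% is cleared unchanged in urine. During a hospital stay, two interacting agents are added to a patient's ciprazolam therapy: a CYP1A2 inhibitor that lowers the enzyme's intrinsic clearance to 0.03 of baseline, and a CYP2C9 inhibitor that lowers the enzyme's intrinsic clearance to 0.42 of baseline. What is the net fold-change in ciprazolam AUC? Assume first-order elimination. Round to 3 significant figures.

3.17

The CYP1A2 pathway (55% of clearance) falls to 0.03× activity: 0.55 × 0.03 = 0.0165.
The CYP2C9 pathway (26% of clearance) falls to 0.42× activity: 0.26 × 0.42 = 0.1092.
Non-CYP routes (19%) are unchanged.
CL_new/CL_old = 0.0165 + 0.1092 + 0.19 = 0.3157.
Net AUC ratio = 1 / 0.3157 = 3.17.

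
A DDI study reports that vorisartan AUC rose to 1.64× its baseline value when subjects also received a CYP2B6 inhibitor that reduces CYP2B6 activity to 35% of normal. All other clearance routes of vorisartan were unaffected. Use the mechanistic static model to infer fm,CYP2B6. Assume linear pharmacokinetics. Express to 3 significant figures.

0.600

Let x = fm,CYP2B6. Because AUC ∝ 1/CL, relative clearance fell to 1/1.64 = 0.6098.
Only the CYP2B6 route changed, so 0.6098 = x·0.35 + (1 − x), giving x = 0.600.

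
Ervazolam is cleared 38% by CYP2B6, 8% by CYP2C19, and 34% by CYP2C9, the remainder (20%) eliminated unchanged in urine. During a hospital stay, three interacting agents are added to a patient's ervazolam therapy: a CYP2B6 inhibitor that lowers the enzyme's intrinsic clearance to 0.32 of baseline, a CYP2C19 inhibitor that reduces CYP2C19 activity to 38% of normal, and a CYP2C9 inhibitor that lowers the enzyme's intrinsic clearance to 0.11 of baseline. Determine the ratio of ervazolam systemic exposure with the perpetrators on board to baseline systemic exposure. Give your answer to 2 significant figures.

The CYP2B6 pathway (38% of clearance) drops to 0.32× activity: 0.38 × 0.32 = 0.1216.
The CYP2C19 pathway (8% of clearance) falls to 0.38× activity: 0.08 × 0.38 = 0.0304.
The CYP2C9 pathway (34% of clearance) drops to 0.11× activity: 0.34 × 0.11 = 0.0374.
The remaining 20% of clearance is unaffected.
New clearance relative to baseline: 0.1216 + 0.0304 + 0.0374 + 0.2 = 0.3894.
Because systemic exposure varies inversely with clearance, the combined effect is 1 / 0.3894 = 2.6.

2.6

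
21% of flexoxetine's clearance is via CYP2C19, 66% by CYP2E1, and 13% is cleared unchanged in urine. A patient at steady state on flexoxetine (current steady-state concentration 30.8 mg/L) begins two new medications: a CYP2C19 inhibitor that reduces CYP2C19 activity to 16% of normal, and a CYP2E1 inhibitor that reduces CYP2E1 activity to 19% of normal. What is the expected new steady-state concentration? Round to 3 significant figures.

107 mg/L

CYP2C19: 0.21 × 0.16 = 0.0336
CYP2E1: 0.66 × 0.19 = 0.1254
Other: 0.13 (unchanged)
Relative clearance = 0.0336 + 0.1254 + 0.13 = 0.289.
Dividing the baseline by the relative clearance: 30.8 / 0.289 = 107 mg/L.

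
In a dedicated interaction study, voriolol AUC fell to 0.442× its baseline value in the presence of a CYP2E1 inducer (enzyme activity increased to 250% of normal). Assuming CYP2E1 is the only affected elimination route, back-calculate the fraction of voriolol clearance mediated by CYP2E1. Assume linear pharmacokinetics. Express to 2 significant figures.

0.84

Let x = fm,CYP2E1. Because AUC ∝ 1/CL, relative clearance rose to 1/0.442 = 2.262.
Only the CYP2E1 route changed, so 2.262 = x·2.5 + (1 − x), giving x = 0.84.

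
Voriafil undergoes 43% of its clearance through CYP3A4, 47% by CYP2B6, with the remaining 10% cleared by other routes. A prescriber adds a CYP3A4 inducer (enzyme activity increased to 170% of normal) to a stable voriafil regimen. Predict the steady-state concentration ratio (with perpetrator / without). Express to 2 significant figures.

0.77

The CYP3A4 pathway (43% of clearance) increases to 1.7× activity: 0.43 × 1.7 = 0.731.
CYP2B6 (47%) and the residual 10% are unaffected.
New clearance relative to baseline: 0.731 + 0.47 + 0.1 = 1.301.
Steady-state concentration is inversely proportional to clearance, so the fold-change is 1 / 1.301 = 0.77.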